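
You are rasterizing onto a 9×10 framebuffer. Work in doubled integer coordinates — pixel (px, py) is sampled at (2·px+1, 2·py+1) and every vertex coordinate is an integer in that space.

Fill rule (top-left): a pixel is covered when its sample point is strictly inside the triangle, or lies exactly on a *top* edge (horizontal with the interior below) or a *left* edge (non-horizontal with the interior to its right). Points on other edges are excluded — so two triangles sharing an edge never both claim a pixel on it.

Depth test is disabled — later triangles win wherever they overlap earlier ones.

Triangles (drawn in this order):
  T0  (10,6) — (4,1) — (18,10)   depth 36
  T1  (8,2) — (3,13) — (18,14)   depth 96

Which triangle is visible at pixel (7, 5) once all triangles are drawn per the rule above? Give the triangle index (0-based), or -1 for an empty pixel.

T0:
  2·area = 16
  edge (10, 6)→(4, 1): d=(-6,-5) top-left  bias=+0
  edge (4, 1)→(18, 10): d=(14,9) right/bottom  bias=-1
  edge (18, 10)→(10, 6): d=(-8,-4) top-left  bias=+0
    (3,1)@(7, 3): e=[3,1,12] → #
    (4,1)@(9, 3): e=[13,-17,20] → ·
    (3,2)@(7, 5): e=[-9,29,-4] → ·
    (4,2)@(9, 5): e=[1,11,4] → #
    (5,2)@(11, 5): e=[11,-7,12] → ·
    (4,3)@(9, 7): e=[-11,39,-12] → ·
    (6,3)@(13, 7): e=[9,3,4] → #
    (7,3)@(15, 7): e=[19,-15,12] → ·
    (6,4)@(13, 9): e=[-3,31,-12] → ·
  covered (3 px):
    · · · · · · · · ·
    · · · # · · · · ·
    · · · · # · · · ·
    · · · · · · # · ·
    · · · · · · · · ·
    · · · · · · · · ·
    · · · · · · · · ·
    · · · · · · · · ·
    · · · · · · · · ·
    · · · · · · · · ·
T1:
  2·area = 170  (B↔C swapped to make it positive)
  edge (8, 2)→(18, 14): d=(10,12) right/bottom  bias=-1
  edge (18, 14)→(3, 13): d=(-15,-1) top-left  bias=+0
  edge (3, 13)→(8, 2): d=(5,-11) top-left  bias=+0
    (3,2)@(7, 5): e=[42,124,4] → #
    (4,2)@(9, 5): e=[18,126,26] → #
    (5,2)@(11, 5): e=[-6,128,48] → ·
    (3,3)@(7, 7): e=[62,94,14] → #
    (5,3)@(11, 7): e=[14,98,58] → #
    (6,3)@(13, 7): e=[-10,100,80] → ·
    (2,4)@(5, 9): e=[106,62,2] → #
    (6,4)@(13, 9): e=[10,70,90] → #
    (7,4)@(15, 9): e=[-14,72,112] → ·
    (2,5)@(5, 11): e=[126,32,12] → #
    (7,5)@(15, 11): e=[6,42,122] → #
    (8,5)@(17, 11): e=[-18,44,144] → ·
    (1,6)@(3, 13): e=[170,0,0] → #  [on edge]
  covered (24 px):
    · · · · · · · · ·
    · · · · · · · · ·
    · · · # # · · · ·
    · · · # # # · · ·
    · · # # # # # · ·
    · · # # # # # # ·
    · # # # # # # # #
    · · · · · · · · ·
    · · · · · · · · ·
    · · · · · · · · ·

Z-buffer (winner per pixel, '.' = empty):
  . . . . . . . . .
  . . . 0 . . . . .
  . . . 1 1 . . . .
  . . . 1 1 1 0 . .
  . . 1 1 1 1 1 . .
  . . 1 1 1 1 1 1 .
  . 1 1 1 1 1 1 1 1
  . . . . . . . . .
  . . . . . . . . .
  . . . . . . . . .

Final: 1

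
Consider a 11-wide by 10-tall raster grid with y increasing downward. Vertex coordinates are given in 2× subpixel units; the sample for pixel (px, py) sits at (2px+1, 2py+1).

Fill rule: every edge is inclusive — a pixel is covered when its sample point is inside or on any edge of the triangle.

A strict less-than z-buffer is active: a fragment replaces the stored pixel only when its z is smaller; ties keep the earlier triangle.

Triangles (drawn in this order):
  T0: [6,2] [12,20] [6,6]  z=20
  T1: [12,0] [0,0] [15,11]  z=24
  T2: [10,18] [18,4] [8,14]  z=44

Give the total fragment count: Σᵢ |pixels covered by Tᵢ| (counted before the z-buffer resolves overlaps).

T0:
  2·area = 24
  edge (6, 2)→(12, 20): d=(6,18) inclusive
  edge (12, 20)→(6, 6): d=(-6,-14) inclusive
  edge (6, 6)→(6, 2): d=(0,-4) inclusive
    (3,2)@(7, 5): e=[0,20,4] → #  [on edge]
    (4,2)@(9, 5): e=[-36,48,12] → ·
    (3,3)@(7, 7): e=[12,8,4] → #
    (4,3)@(9, 7): e=[-24,36,12] → ·
    (3,4)@(7, 9): e=[24,-4,4] → ·
    (4,5)@(9, 11): e=[0,12,12] → #  [on edge]
    (5,5)@(11, 11): e=[-36,40,20] → ·
    (4,6)@(9, 13): e=[12,0,12] → #  [on edge]
    (5,6)@(11, 13): e=[-24,28,20] → ·
    (4,7)@(9, 15): e=[24,-12,12] → ·
    (5,8)@(11, 17): e=[0,4,20] → #  [on edge]
    (6,8)@(13, 17): e=[-36,32,28] → ·
  covered (5 px):
    · · · · · · · · · · ·
    · · · · · · · · · · ·
    · · · # · · · · · · ·
    · · · # · · · · · · ·
    · · · · · · · · · · ·
    · · · · # · · · · · ·
    · · · · # · · · · · ·
    · · · · · · · · · · ·
    · · · · · # · · · · ·
    · · · · · · · · · · ·
T1:
  2·area = 132  (B↔C swapped to make it positive)
  edge (12, 0)→(15, 11): d=(3,11) inclusive
  edge (15, 11)→(0, 0): d=(-15,-11) inclusive
  edge (0, 0)→(12, 0): d=(12,0) inclusive
    (1,0)@(3, 1): e=[102,18,12] → #
    (2,0)@(5, 1): e=[80,40,12] → #
    (3,0)@(7, 1): e=[58,62,12] → #
    (4,0)@(9, 1): e=[36,84,12] → #
    (5,0)@(11, 1): e=[14,106,12] → #
    (6,0)@(13, 1): e=[-8,128,12] → ·
    (1,1)@(3, 3): e=[108,-12,36] → ·
    (2,1)@(5, 3): e=[86,10,36] → #
    (6,1)@(13, 3): e=[-2,98,36] → ·
    (2,2)@(5, 5): e=[92,-20,60] → ·
    (3,2)@(7, 5): e=[70,2,60] → #
    (6,2)@(13, 5): e=[4,68,60] → #
    (7,5)@(15, 11): e=[0,0,132] → #  [on edge]
  covered (17 px):
    · # # # # # · · · · ·
    · · # # # # · · · · ·
    · · · # # # # · · · ·
    · · · · · # # · · · ·
    · · · · · · # · · · ·
    · · · · · · · # · · ·
    · · · · · · · · · · ·
    · · · · · · · · · · ·
    · · · · · · · · · · ·
    · · · · · · · · · · ·
T2:
  2·area = 60  (B↔C swapped to make it positive)
  edge (10, 18)→(8, 14): d=(-2,-4) inclusive
  edge (8, 14)→(18, 4): d=(10,-10) inclusive
  edge (18, 4)→(10, 18): d=(-8,14) inclusive
    (10,0)@(21, 1): e=[78,0,-18] → ·  [on edge]
    (9,1)@(19, 3): e=[66,0,-6] → ·  [on edge]
    (8,2)@(17, 5): e=[54,0,6] → #  [on edge]
    (9,2)@(19, 5): e=[62,20,-22] → ·
    (7,3)@(15, 7): e=[42,0,18] → #  [on edge]
    (8,3)@(17, 7): e=[50,20,-10] → ·
    (6,4)@(13, 9): e=[30,0,30] → #  [on edge]
    (8,4)@(17, 9): e=[46,40,-26] → ·
    (5,5)@(11, 11): e=[18,0,42] → #  [on edge]
    (7,5)@(15, 11): e=[34,40,-14] → ·
    (4,6)@(9, 13): e=[6,0,54] → #  [on edge]
    (6,6)@(13, 13): e=[22,40,-2] → ·
    (3,7)@(7, 15): e=[-6,0,66] → ·  [on edge]
    (2,8)@(5, 17): e=[-18,0,78] → ·  [on edge]
    (1,9)@(3, 19): e=[-30,0,90] → ·  [on edge]
  covered (10 px):
    · · · · · · · · · · ·
    · · · · · · · · · · ·
    · · · · · · · · # · ·
    · · · · · · · # · · ·
    · · · · · · # # · · ·
    · · · · · # # · · · ·
    · · · · # # · · · · ·
    · · · · # # · · · · ·
    · · · · · · · · · · ·
    · · · · · · · · · · ·

Final: 32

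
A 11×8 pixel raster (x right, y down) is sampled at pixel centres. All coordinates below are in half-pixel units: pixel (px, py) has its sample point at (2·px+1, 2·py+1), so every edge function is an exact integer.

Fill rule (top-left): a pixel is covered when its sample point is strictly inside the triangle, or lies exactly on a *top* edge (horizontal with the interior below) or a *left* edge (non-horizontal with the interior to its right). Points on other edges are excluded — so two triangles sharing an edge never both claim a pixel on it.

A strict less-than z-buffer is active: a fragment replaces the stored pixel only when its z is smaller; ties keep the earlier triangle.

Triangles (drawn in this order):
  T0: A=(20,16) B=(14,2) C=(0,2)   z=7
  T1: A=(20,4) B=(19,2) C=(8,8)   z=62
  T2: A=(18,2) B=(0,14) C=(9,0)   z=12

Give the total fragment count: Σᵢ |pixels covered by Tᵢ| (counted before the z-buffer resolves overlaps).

T0:
  2·area = 196  (B↔C swapped to make it positive)
  edge (20, 16)→(0, 2): d=(-20,-14) top-left  bias=+0
  edge (0, 2)→(14, 2): d=(14,0) top-left  bias=+0
  edge (14, 2)→(20, 16): d=(6,14) right/bottom  bias=-1
    (1,1)@(3, 3): e=[22,14,160] → X
    (2,1)@(5, 3): e=[50,14,132] → X
    (3,1)@(7, 3): e=[78,14,104] → X
    (4,1)@(9, 3): e=[106,14,76] → X
    (5,1)@(11, 3): e=[134,14,48] → X
    (6,1)@(13, 3): e=[162,14,20] → X
    (7,1)@(15, 3): e=[190,14,-8] → .
    (1,2)@(3, 5): e=[-18,42,172] → .
    (2,2)@(5, 5): e=[10,42,144] → X
    (7,2)@(15, 5): e=[150,42,4] → X
    (8,2)@(17, 5): e=[178,42,-24] → .
    (2,3)@(5, 7): e=[-30,70,156] → .
    (8,4)@(17, 9): e=[98,98,0] → .  [on edge]
  covered (24 px):
    . . . . . . . . . . .
    . X X X X X X . . . .
    . . X X X X X X . . .
    . . . . X X X X . . .
    . . . . . X X X . . .
    . . . . . . X X X . .
    . . . . . . . . X . .
    . . . . . . . . . X .
T1:
  2·area = 28  (B↔C swapped to make it positive)
  edge (20, 4)→(8, 8): d=(-12,4) right/bottom  bias=-1
  edge (8, 8)→(19, 2): d=(11,-6) top-left  bias=+0
  edge (19, 2)→(20, 4): d=(1,2) right/bottom  bias=-1
    (9,1)@(19, 3): e=[16,11,1] → X
    (10,1)@(21, 3): e=[8,23,-3] → .
    (7,2)@(15, 5): e=[8,9,11] → X
    (8,2)@(17, 5): e=[0,21,7] → .  [on edge]
    (9,2)@(19, 5): e=[-8,33,3] → .
    (5,3)@(11, 7): e=[0,7,21] → .  [on edge]
    (7,3)@(15, 7): e=[-16,31,13] → .
    (2,4)@(5, 9): e=[0,-7,35] → .  [on edge]
  covered (2 px):
    . . . . . . . . . . .
    . . . . . . . . . X .
    . . . . . . . X . . .
    . . . . . . . . . . .
    . . . . . . . . . . .
    . . . . . . . . . . .
    . . . . . . . . . . .
    . . . . . . . . . . .
T2:
  2·area = 144
  edge (18, 2)→(0, 14): d=(-18,12) right/bottom  bias=-1
  edge (0, 14)→(9, 0): d=(9,-14) top-left  bias=+0
  edge (9, 0)→(18, 2): d=(9,2) right/bottom  bias=-1
    (4,0)@(9, 1): e=[126,9,9] → X
    (5,0)@(11, 1): e=[102,37,5] → X
    (6,0)@(13, 1): e=[78,65,1] → X
    (7,0)@(15, 1): e=[54,93,-3] → .
    (4,1)@(9, 3): e=[90,27,27] → X
    (7,1)@(15, 3): e=[18,111,15] → X
    (8,1)@(17, 3): e=[-6,139,11] → .
    (3,2)@(7, 5): e=[78,17,49] → X
    (7,2)@(15, 5): e=[-18,129,33] → .
    (2,3)@(5, 7): e=[66,7,71] → X
    (5,3)@(11, 7): e=[-6,91,59] → .
    (6,3)@(13, 7): e=[-30,119,55] → .
  covered (18 px):
    . . . . X X X . . . .
    . . . . X X X X . . .
    . . . X X X X . . . .
    . . X X X . . . . . .
    . . X X . . . . . . .
    . X . . . . . . . . .
    X . . . . . . . . . .
    . . . . . . . . . . .

Result: 44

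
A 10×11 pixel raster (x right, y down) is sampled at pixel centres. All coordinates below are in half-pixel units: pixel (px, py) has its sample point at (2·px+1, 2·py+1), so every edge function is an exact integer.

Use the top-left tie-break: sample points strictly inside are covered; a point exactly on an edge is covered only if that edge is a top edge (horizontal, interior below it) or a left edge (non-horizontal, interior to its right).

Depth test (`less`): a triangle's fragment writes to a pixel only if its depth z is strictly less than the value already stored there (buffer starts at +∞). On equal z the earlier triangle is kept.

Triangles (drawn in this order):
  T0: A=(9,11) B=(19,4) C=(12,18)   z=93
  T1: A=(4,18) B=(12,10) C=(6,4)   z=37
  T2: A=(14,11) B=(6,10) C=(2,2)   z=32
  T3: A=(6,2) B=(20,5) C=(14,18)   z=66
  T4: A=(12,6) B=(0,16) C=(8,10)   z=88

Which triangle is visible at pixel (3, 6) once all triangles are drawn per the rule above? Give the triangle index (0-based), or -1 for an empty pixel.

T0:
  2·area = 91
  edge (9, 11)→(19, 4): d=(10,-7) top-left  bias=+0
  edge (19, 4)→(12, 18): d=(-7,14) right/bottom  bias=-1
  edge (12, 18)→(9, 11): d=(-3,-7) top-left  bias=+0
    (7,3)@(15, 7): e=[2,35,54] → #
    (8,3)@(17, 7): e=[16,7,68] → #
    (9,3)@(19, 7): e=[30,-21,82] → ·
    (6,4)@(13, 9): e=[8,49,34] → #
    (8,4)@(17, 9): e=[36,-7,62] → ·
    (4,5)@(9, 11): e=[0,91,0] → #  [on edge]
    (5,5)@(11, 11): e=[14,63,14] → #
    (8,5)@(17, 11): e=[56,-21,56] → ·
    (4,6)@(9, 13): e=[20,77,-6] → ·
    (5,6)@(11, 13): e=[34,49,8] → #
    (7,6)@(15, 13): e=[62,-7,36] → ·
    (5,7)@(11, 15): e=[54,35,2] → #
  covered (12 px):
    · · · · · · · · · ·
    · · · · · · · · · ·
    · · · · · · · · · ·
    · · · · · · · # # ·
    · · · · · · # # · ·
    · · · · # # # # · ·
    · · · · · # # · · ·
    · · · · · # # · · ·
    · · · · · · · · · ·
    · · · · · · · · · ·
    · · · · · · · · · ·
T1:
  2·area = 96  (B↔C swapped to make it positive)
  edge (4, 18)→(6, 4): d=(2,-14) top-left  bias=+0
  edge (6, 4)→(12, 10): d=(6,6) right/bottom  bias=-1
  edge (12, 10)→(4, 18): d=(-8,8) right/bottom  bias=-1
    (1,0)@(3, 1): e=[-48,0,144] → ·  [on edge]
    (2,1)@(5, 3): e=[-16,0,112] → ·  [on edge]
    (9,1)@(19, 3): e=[180,-84,0] → ·  [on edge]
    (3,2)@(7, 5): e=[16,0,80] → ·  [on edge]
    (8,2)@(17, 5): e=[156,-60,0] → ·  [on edge]
    (3,3)@(7, 7): e=[20,12,64] → #
    (4,3)@(9, 7): e=[48,0,48] → ·  [on edge]
    (7,3)@(15, 7): e=[132,-36,0] → ·  [on edge]
    (3,4)@(7, 9): e=[24,24,48] → #
    (4,4)@(9, 9): e=[52,12,32] → #
    (5,4)@(11, 9): e=[80,0,16] → ·  [on edge]
    (6,4)@(13, 9): e=[108,-12,0] → ·  [on edge]
    (2,5)@(5, 11): e=[0,48,48] → #  [on edge]
    (5,5)@(11, 11): e=[84,12,0] → ·  [on edge]
    (6,5)@(13, 11): e=[112,0,-16] → ·  [on edge]
    (4,6)@(9, 13): e=[60,36,0] → ·  [on edge]
    (7,6)@(15, 13): e=[144,0,-48] → ·  [on edge]
    (3,7)@(7, 15): e=[36,60,0] → ·  [on edge]
    (8,7)@(17, 15): e=[176,0,-80] → ·  [on edge]
    (2,8)@(5, 17): e=[12,84,0] → ·  [on edge]
    (9,8)@(19, 17): e=[208,0,-112] → ·  [on edge]
    (1,9)@(3, 19): e=[-12,108,0] → ·  [on edge]
    (0,10)@(1, 21): e=[-36,132,0] → ·  [on edge]
  covered (9 px):
    · · · · · · · · · ·
    · · · · · · · · · ·
    · · · · · · · · · ·
    · · · # · · · · · ·
    · · · # # · · · · ·
    · · # # # · · · · ·
    · · # # · · · · · ·
    · · # · · · · · · ·
    · · · · · · · · · ·
    · · · · · · · · · ·
    · · · · · · · · · ·
T2:
  2·area = 60
  edge (14, 11)→(6, 10): d=(-8,-1) top-left  bias=+0
  edge (6, 10)→(2, 2): d=(-4,-8) top-left  bias=+0
  edge (2, 2)→(14, 11): d=(12,9) right/bottom  bias=-1
    (1,1)@(3, 3): e=[53,4,3] → #
    (2,1)@(5, 3): e=[55,20,-15] → ·
    (1,2)@(3, 5): e=[37,-4,27] → ·
    (2,2)@(5, 5): e=[39,12,9] → #
    (3,2)@(7, 5): e=[41,28,-9] → ·
    (2,3)@(5, 7): e=[23,4,33] → #
    (3,3)@(7, 7): e=[25,20,15] → #
    (4,3)@(9, 7): e=[27,36,-3] → ·
    (2,4)@(5, 9): e=[7,-4,57] → ·
    (3,4)@(7, 9): e=[9,12,39] → #
    (4,4)@(9, 9): e=[11,28,21] → #
    (5,4)@(11, 9): e=[13,44,3] → #
  covered (7 px):
    · · · · · · · · · ·
    · # · · · · · · · ·
    · · # · · · · · · ·
    · · # # · · · · · ·
    · · · # # # · · · ·
    · · · · · · · · · ·
    · · · · · · · · · ·
    · · · · · · · · · ·
    · · · · · · · · · ·
    · · · · · · · · · ·
    · · · · · · · · · ·
T3:
  2·area = 200
  edge (6, 2)→(20, 5): d=(14,3) right/bottom  bias=-1
  edge (20, 5)→(14, 18): d=(-6,13) right/bottom  bias=-1
  edge (14, 18)→(6, 2): d=(-8,-16) top-left  bias=+0
    (3,1)@(7, 3): e=[11,181,8] → #
    (4,1)@(9, 3): e=[5,155,40] → #
    (5,1)@(11, 3): e=[-1,129,72] → ·
    (3,2)@(7, 5): e=[39,169,-8] → ·
    (4,2)@(9, 5): e=[33,143,24] → #
    (5,2)@(11, 5): e=[27,117,56] → #
    (6,2)@(13, 5): e=[21,91,88] → #
    (7,2)@(15, 5): e=[15,65,120] → #
    (8,2)@(17, 5): e=[9,39,152] → #
    (9,2)@(19, 5): e=[3,13,184] → #
    (4,3)@(9, 7): e=[61,131,8] → #
    (4,4)@(9, 9): e=[89,119,-8] → ·
  covered (26 px):
    · · · · · · · · · ·
    · · · # # · · · · ·
    · · · · # # # # # #
    · · · · # # # # # #
    · · · · · # # # # ·
    · · · · · # # # # ·
    · · · · · · # # · ·
    · · · · · · # # · ·
    · · · · · · · · · ·
    · · · · · · · · · ·
    · · · · · · · · · ·
T4:
  2·area = 8  (B↔C swapped to make it positive)
  edge (12, 6)→(8, 10): d=(-4,4) right/bottom  bias=-1
  edge (8, 10)→(0, 16): d=(-8,6) right/bottom  bias=-1
  edge (0, 16)→(12, 6): d=(12,-10) top-left  bias=+0
    (8,0)@(17, 1): e=[0,18,-10] → ·  [on edge]
    (7,1)@(15, 3): e=[0,14,-6] → ·  [on edge]
    (6,2)@(13, 5): e=[0,10,-2] → ·  [on edge]
    (5,3)@(11, 7): e=[0,6,2] → ·  [on edge]
    (4,4)@(9, 9): e=[0,2,6] → ·  [on edge]
    (3,5)@(7, 11): e=[0,-2,10] → ·  [on edge]
    (2,6)@(5, 13): e=[0,-6,14] → ·  [on edge]
    (1,7)@(3, 15): e=[0,-10,18] → ·  [on edge]
    (0,8)@(1, 17): e=[0,-14,22] → ·  [on edge]
  covered (0 px):
    · · · · · · · · · ·
    · · · · · · · · · ·
    · · · · · · · · · ·
    · · · · · · · · · ·
    · · · · · · · · · ·
    · · · · · · · · · ·
    · · · · · · · · · ·
    · · · · · · · · · ·
    · · · · · · · · · ·
    · · · · · · · · · ·
    · · · · · · · · · ·

Z-buffer (winner per pixel, '.' = empty):
  . . . . . . . . . .
  . 2 . 3 3 . . . . .
  . . 2 . 3 3 3 3 3 3
  . . 2 2 3 3 3 3 3 3
  . . . 2 2 2 3 3 3 .
  . . 1 1 1 3 3 3 3 .
  . . 1 1 . 0 3 3 . .
  . . 1 . . 0 3 3 . .
  . . . . . . . . . .
  . . . . . . . . . .
  . . . . . . . . . .

Result: 1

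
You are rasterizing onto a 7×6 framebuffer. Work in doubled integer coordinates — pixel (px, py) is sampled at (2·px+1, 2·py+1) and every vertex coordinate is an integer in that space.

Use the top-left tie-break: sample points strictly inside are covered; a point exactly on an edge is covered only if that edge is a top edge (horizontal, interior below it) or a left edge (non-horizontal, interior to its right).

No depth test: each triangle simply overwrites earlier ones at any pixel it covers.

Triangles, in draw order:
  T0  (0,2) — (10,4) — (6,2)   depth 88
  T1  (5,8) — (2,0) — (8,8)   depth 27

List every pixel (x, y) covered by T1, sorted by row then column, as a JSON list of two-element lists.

T0:
  2·area = 12  (B↔C swapped to make it positive)
  edge (0, 2)→(6, 2): d=(6,0) top-left  bias=+0
  edge (6, 2)→(10, 4): d=(4,2) right/bottom  bias=-1
  edge (10, 4)→(0, 2): d=(-10,-2) top-left  bias=+0
    (2,1)@(5, 3): e=[6,6,0] → X  [on edge]
    (3,1)@(7, 3): e=[6,2,4] → X
    (4,1)@(9, 3): e=[6,-2,8] → .
    (2,2)@(5, 5): e=[18,14,-20] → .
    (3,2)@(7, 5): e=[18,10,-16] → .
  covered (2 px):
    . . . . . . .
    . . X X . . .
    . . . . . . .
    . . . . . . .
    . . . . . . .
    . . . . . . .
T1:
  2·area = 24
  edge (5, 8)→(2, 0): d=(-3,-8) top-left  bias=+0
  edge (2, 0)→(8, 8): d=(6,8) right/bottom  bias=-1
  edge (8, 8)→(5, 8): d=(-3,0) right/bottom  bias=-1
    (2,2)@(5, 5): e=[9,6,9] → X
    (3,2)@(7, 5): e=[25,-10,9] → .
    (2,3)@(5, 7): e=[3,18,3] → X
    (3,3)@(7, 7): e=[19,2,3] → X
    (4,3)@(9, 7): e=[35,-14,3] → .
    (2,4)@(5, 9): e=[-3,30,-3] → .
    (3,4)@(7, 9): e=[13,14,-3] → .
  covered (3 px):
    . . . . . . .
    . . . . . . .
    . . X . . . .
    . . X X . . .
    . . . . . . .
    . . . . . . .

Answer: [[2,2],[2,3],[3,3]]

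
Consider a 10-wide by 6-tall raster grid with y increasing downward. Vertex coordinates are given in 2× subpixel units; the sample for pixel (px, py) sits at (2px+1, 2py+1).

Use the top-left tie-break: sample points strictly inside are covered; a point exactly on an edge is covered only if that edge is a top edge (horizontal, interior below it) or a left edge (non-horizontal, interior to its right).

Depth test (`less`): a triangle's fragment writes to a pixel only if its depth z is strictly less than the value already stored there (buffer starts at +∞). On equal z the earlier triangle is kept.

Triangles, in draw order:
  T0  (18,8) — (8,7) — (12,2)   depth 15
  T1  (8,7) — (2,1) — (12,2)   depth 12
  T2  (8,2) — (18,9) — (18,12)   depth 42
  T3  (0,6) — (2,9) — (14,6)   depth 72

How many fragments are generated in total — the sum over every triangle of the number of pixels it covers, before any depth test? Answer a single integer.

T0:
  2·area = 54
  edge (18, 8)→(8, 7): d=(-10,-1) top-left  bias=+0
  edge (8, 7)→(12, 2): d=(4,-5) top-left  bias=+0
  edge (12, 2)→(18, 8): d=(6,6) right/bottom  bias=-1
    (5,0)@(11, 1): e=[63,-9,0] → ·  [on edge]
    (6,1)@(13, 3): e=[45,9,0] → ·  [on edge]
    (5,2)@(11, 5): e=[23,7,24] → #
    (6,2)@(13, 5): e=[25,17,12] → #
    (7,2)@(15, 5): e=[27,27,0] → ·  [on edge]
    (4,3)@(9, 7): e=[1,5,48] → #
    (7,3)@(15, 7): e=[7,35,12] → #
    (8,3)@(17, 7): e=[9,45,0] → ·  [on edge]
    (4,4)@(9, 9): e=[-19,13,60] → ·
    (5,4)@(11, 9): e=[-17,23,48] → ·
    (6,4)@(13, 9): e=[-15,33,36] → ·
    (7,4)@(15, 9): e=[-13,43,24] → ·
    (9,4)@(19, 9): e=[-9,63,0] → ·  [on edge]
  covered (6 px):
    · · · · · · · · · ·
    · · · · · · · · · ·
    · · · · · # # · · ·
    · · · · # # # # · ·
    · · · · · · · · · ·
    · · · · · · · · · ·
T1:
  2·area = 54
  edge (8, 7)→(2, 1): d=(-6,-6) top-left  bias=+0
  edge (2, 1)→(12, 2): d=(10,1) right/bottom  bias=-1
  edge (12, 2)→(8, 7): d=(-4,5) right/bottom  bias=-1
    (2,1)@(5, 3): e=[6,17,31] → #
    (3,1)@(7, 3): e=[18,15,21] → #
    (4,1)@(9, 3): e=[30,13,11] → #
    (5,1)@(11, 3): e=[42,11,1] → #
    (6,1)@(13, 3): e=[54,9,-9] → ·
    (2,2)@(5, 5): e=[-6,37,23] → ·
    (3,2)@(7, 5): e=[6,35,13] → #
    (5,2)@(11, 5): e=[30,31,-7] → ·
    (3,3)@(7, 7): e=[-6,55,5] → ·
    (4,3)@(9, 7): e=[6,53,-5] → ·
  covered (6 px):
    · · · · · · · · · ·
    · · # # # # · · · ·
    · · · # # · · · · ·
    · · · · · · · · · ·
    · · · · · · · · · ·
    · · · · · · · · · ·
T2:
  2·area = 30
  edge (8, 2)→(18, 9): d=(10,7) right/bottom  bias=-1
  edge (18, 9)→(18, 12): d=(0,3) right/bottom  bias=-1
  edge (18, 12)→(8, 2): d=(-10,-10) top-left  bias=+0
    (3,0)@(7, 1): e=[-3,33,0] → ·  [on edge]
    (4,1)@(9, 3): e=[3,27,0] → #  [on edge]
    (5,1)@(11, 3): e=[-11,21,20] → ·
    (4,2)@(9, 5): e=[23,27,-20] → ·
    (5,2)@(11, 5): e=[9,21,0] → #  [on edge]
    (6,2)@(13, 5): e=[-5,15,20] → ·
    (5,3)@(11, 7): e=[29,21,-20] → ·
    (6,3)@(13, 7): e=[15,15,0] → #  [on edge]
    (7,3)@(15, 7): e=[1,9,20] → #
    (8,3)@(17, 7): e=[-13,3,40] → ·
    (6,4)@(13, 9): e=[35,15,-20] → ·
    (7,4)@(15, 9): e=[21,9,0] → #  [on edge]
    (8,5)@(17, 11): e=[27,3,0] → #  [on edge]
  covered (7 px):
    · · · · · · · · · ·
    · · · · # · · · · ·
    · · · · · # · · · ·
    · · · · · · # # · ·
    · · · · · · · # # ·
    · · · · · · · · # ·
T3:
  2·area = 42  (B↔C swapped to make it positive)
  edge (0, 6)→(14, 6): d=(14,0) top-left  bias=+0
  edge (14, 6)→(2, 9): d=(-12,3) right/bottom  bias=-1
  edge (2, 9)→(0, 6): d=(-2,-3) top-left  bias=+0
    (0,3)@(1, 7): e=[14,27,1] → #
    (1,3)@(3, 7): e=[14,21,7] → #
    (2,3)@(5, 7): e=[14,15,13] → #
    (3,3)@(7, 7): e=[14,9,19] → #
    (4,3)@(9, 7): e=[14,3,25] → #
    (5,3)@(11, 7): e=[14,-3,31] → ·
    (0,4)@(1, 9): e=[42,3,-3] → ·
    (1,4)@(3, 9): e=[42,-3,3] → ·
    (2,4)@(5, 9): e=[42,-9,9] → ·
    (3,4)@(7, 9): e=[42,-15,15] → ·
    (4,4)@(9, 9): e=[42,-21,21] → ·
  covered (5 px):
    · · · · · · · · · ·
    · · · · · · · · · ·
    · · · · · · · · · ·
    # # # # # · · · · ·
    · · · · · · · · · ·
    · · · · · · · · · ·

Answer: 24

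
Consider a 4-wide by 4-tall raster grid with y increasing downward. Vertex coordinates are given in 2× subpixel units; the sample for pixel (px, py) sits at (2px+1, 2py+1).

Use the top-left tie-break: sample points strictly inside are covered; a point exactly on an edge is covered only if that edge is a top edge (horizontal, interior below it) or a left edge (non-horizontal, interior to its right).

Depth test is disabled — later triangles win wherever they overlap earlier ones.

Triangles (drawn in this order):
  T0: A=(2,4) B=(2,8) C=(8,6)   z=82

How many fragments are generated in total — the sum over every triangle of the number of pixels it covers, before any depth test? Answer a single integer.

T0:
  2·area = 24  (B↔C swapped to make it positive)
  edge (2, 4)→(8, 6): d=(6,2) right/bottom  bias=-1
  edge (8, 6)→(2, 8): d=(-6,2) right/bottom  bias=-1
  edge (2, 8)→(2, 4): d=(0,-4) top-left  bias=+0
    (1,2)@(3, 5): e=[4,16,4] → #
    (2,2)@(5, 5): e=[0,12,12] → ·  [on edge]
    (1,3)@(3, 7): e=[16,4,4] → #
    (2,3)@(5, 7): e=[12,0,12] → ·  [on edge]
  covered (2 px):
    · · · ·
    · · · ·
    · # · ·
    · # · ·

Answer: 2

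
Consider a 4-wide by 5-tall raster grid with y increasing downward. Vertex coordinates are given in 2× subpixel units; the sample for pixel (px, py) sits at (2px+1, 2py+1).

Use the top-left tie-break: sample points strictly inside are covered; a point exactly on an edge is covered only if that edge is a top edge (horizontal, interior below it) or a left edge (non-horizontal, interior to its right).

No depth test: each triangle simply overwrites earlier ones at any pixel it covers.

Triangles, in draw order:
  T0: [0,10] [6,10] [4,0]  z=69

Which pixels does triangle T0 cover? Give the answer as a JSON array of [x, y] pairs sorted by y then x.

T0:
  2·area = 60  (B↔C swapped to make it positive)
  edge (0, 10)→(4, 0): d=(4,-10) top-left  bias=+0
  edge (4, 0)→(6, 10): d=(2,10) right/bottom  bias=-1
  edge (6, 10)→(0, 10): d=(-6,0) right/bottom  bias=-1
    (1,1)@(3, 3): e=[2,16,42] → █
    (2,1)@(5, 3): e=[22,-4,42] → ·
    (1,2)@(3, 5): e=[10,20,30] → █
    (2,2)@(5, 5): e=[30,0,30] → ·  [on edge]
    (1,3)@(3, 7): e=[18,24,18] → █
    (2,3)@(5, 7): e=[38,4,18] → █
    (3,3)@(7, 7): e=[58,-16,18] → ·
    (0,4)@(1, 9): e=[6,48,6] → █
    (3,4)@(7, 9): e=[66,-12,6] → ·
  covered (7 px):
    · · · ·
    · █ · ·
    · █ · ·
    · █ █ ·
    █ █ █ ·

Answer: [[1,1],[1,2],[1,3],[2,3],[0,4],[1,4],[2,4]]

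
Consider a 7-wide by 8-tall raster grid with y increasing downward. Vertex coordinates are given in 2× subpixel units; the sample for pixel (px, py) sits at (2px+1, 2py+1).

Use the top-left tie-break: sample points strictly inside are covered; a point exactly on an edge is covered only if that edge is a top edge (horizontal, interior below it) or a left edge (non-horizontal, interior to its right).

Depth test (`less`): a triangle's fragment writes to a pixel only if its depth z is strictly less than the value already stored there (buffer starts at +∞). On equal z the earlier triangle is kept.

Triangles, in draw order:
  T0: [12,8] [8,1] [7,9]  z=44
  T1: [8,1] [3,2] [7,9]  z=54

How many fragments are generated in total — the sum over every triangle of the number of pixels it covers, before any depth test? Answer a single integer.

T0:
  2·area = 39  (B↔C swapped to make it positive)
  edge (12, 8)→(7, 9): d=(-5,1) right/bottom  bias=-1
  edge (7, 9)→(8, 1): d=(1,-8) top-left  bias=+0
  edge (8, 1)→(12, 8): d=(4,7) right/bottom  bias=-1
    (4,1)@(9, 3): e=[28,10,1] → █
    (5,1)@(11, 3): e=[26,26,-13] → ·
    (4,2)@(9, 5): e=[18,12,9] → █
    (5,2)@(11, 5): e=[16,28,-5] → ·
    (4,3)@(9, 7): e=[8,14,17] → █
    (5,3)@(11, 7): e=[6,30,3] → █
    (6,3)@(13, 7): e=[4,46,-11] → ·
    (3,4)@(7, 9): e=[0,0,39] → ·  [on edge]
    (4,4)@(9, 9): e=[-2,16,25] → ·
    (5,4)@(11, 9): e=[-4,32,11] → ·
  covered (4 px):
    · · · · · · ·
    · · · · █ · ·
    · · · · █ · ·
    · · · · █ █ ·
    · · · · · · ·
    · · · · · · ·
    · · · · · · ·
    · · · · · · ·
T1:
  2·area = 39  (B↔C swapped to make it positive)
  edge (8, 1)→(7, 9): d=(-1,8) right/bottom  bias=-1
  edge (7, 9)→(3, 2): d=(-4,-7) top-left  bias=+0
  edge (3, 2)→(8, 1): d=(5,-1) top-left  bias=+0
    (2,1)@(5, 3): e=[22,10,7] → █
    (3,1)@(7, 3): e=[6,24,9] → █
    (4,1)@(9, 3): e=[-10,38,11] → ·
    (2,2)@(5, 5): e=[20,2,17] → █
    (4,2)@(9, 5): e=[-12,30,21] → ·
    (2,3)@(5, 7): e=[18,-6,27] → ·
    (3,3)@(7, 7): e=[2,8,29] → █
    (4,3)@(9, 7): e=[-14,22,31] → ·
    (3,4)@(7, 9): e=[0,0,39] → ·  [on edge]
  covered (5 px):
    · · · · · · ·
    · · █ █ · · ·
    · · █ █ · · ·
    · · · █ · · ·
    · · · · · · ·
    · · · · · · ·
    · · · · · · ·
    · · · · · · ·

Answer: 9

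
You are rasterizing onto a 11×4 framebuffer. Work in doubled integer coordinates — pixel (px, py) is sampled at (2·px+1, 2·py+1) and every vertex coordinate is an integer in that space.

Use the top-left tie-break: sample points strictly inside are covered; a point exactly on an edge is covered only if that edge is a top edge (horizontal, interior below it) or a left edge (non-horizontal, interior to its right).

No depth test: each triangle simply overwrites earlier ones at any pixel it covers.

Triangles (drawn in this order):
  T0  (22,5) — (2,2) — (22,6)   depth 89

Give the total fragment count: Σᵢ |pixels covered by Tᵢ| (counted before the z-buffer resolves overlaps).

T0:
  2·area = 20  (B↔C swapped to make it positive)
  edge (22, 5)→(22, 6): d=(0,1) right/bottom  bias=-1
  edge (22, 6)→(2, 2): d=(-20,-4) top-left  bias=+0
  edge (2, 2)→(22, 5): d=(20,3) right/bottom  bias=-1
    (3,1)@(7, 3): e=[15,0,5] → X  [on edge]
    (4,1)@(9, 3): e=[13,8,-1] → .
    (3,2)@(7, 5): e=[15,-40,45] → .
    (8,2)@(17, 5): e=[5,0,15] → X  [on edge]
    (9,2)@(19, 5): e=[3,8,9] → X
    (10,2)@(21, 5): e=[1,16,3] → X
    (8,3)@(17, 7): e=[5,-40,55] → .
    (9,3)@(19, 7): e=[3,-32,49] → .
    (10,3)@(21, 7): e=[1,-24,43] → .
  covered (4 px):
    . . . . . . . . . . .
    . . . X . . . . . . .
    . . . . . . . . X X X
    . . . . . . . . . . .

Final: 4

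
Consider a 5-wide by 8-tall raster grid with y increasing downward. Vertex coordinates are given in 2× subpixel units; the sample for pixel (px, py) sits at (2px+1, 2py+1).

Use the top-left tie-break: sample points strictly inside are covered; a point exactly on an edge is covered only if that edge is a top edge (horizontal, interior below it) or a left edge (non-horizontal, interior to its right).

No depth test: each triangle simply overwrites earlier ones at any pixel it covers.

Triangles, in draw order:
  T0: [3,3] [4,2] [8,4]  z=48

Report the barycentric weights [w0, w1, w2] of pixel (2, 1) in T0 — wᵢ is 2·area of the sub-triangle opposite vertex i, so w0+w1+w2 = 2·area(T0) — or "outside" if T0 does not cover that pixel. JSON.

T0:
  2·area = 6
  edge (3, 3)→(4, 2): d=(1,-1) top-left  bias=+0
  edge (4, 2)→(8, 4): d=(4,2) right/bottom  bias=-1
  edge (8, 4)→(3, 3): d=(-5,-1) top-left  bias=+0
    (2,0)@(5, 1): e=[0,-6,12] → .  [on edge]
    (1,1)@(3, 3): e=[0,6,0] → X  [on edge]
    (2,1)@(5, 3): e=[2,2,2] → X
    (3,1)@(7, 3): e=[4,-2,4] → .
    (0,2)@(1, 5): e=[0,18,-12] → .  [on edge]
    (1,2)@(3, 5): e=[2,14,-10] → .
    (2,2)@(5, 5): e=[4,10,-8] → .
  covered (2 px):
    . . . . .
    . X X . .
    . . . . .
    . . . . .
    . . . . .
    . . . . .
    . . . . .
    . . . . .

Final: [2,2,2]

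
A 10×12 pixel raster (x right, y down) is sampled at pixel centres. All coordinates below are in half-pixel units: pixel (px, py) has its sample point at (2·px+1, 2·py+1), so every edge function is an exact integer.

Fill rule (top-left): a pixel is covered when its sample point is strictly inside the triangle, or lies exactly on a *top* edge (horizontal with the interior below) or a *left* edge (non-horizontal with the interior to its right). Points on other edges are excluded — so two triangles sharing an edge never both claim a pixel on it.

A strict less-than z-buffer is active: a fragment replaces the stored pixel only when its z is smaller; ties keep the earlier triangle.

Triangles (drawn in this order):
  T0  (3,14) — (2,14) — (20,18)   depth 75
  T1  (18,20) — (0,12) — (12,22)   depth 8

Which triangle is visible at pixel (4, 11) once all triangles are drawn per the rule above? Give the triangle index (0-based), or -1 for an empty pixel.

T0:
  2·area = 4  (B↔C swapped to make it positive)
  edge (3, 14)→(20, 18): d=(17,4) right/bottom  bias=-1
  edge (20, 18)→(2, 14): d=(-18,-4) top-left  bias=+0
  edge (2, 14)→(3, 14): d=(1,0) top-left  bias=+0
    (3,7)@(7, 15): e=[1,2,1] → #
    (4,7)@(9, 15): e=[-7,10,1] → ·
    (3,8)@(7, 17): e=[35,-34,3] → ·
  covered (1 px):
    · · · · · · · · · ·
    · · · · · · · · · ·
    · · · · · · · · · ·
    · · · · · · · · · ·
    · · · · · · · · · ·
    · · · · · · · · · ·
    · · · · · · · · · ·
    · · · # · · · · · ·
    · · · · · · · · · ·
    · · · · · · · · · ·
    · · · · · · · · · ·
    · · · · · · · · · ·
T1:
  2·area = 84  (B↔C swapped to make it positive)
  edge (18, 20)→(12, 22): d=(-6,2) right/bottom  bias=-1
  edge (12, 22)→(0, 12): d=(-12,-10) top-left  bias=+0
  edge (0, 12)→(18, 20): d=(18,8) right/bottom  bias=-1
    (2,7)@(5, 15): e=[56,14,14] → #
    (3,7)@(7, 15): e=[52,34,-2] → ·
    (2,8)@(5, 17): e=[44,-10,50] → ·
    (3,8)@(7, 17): e=[40,10,34] → #
    (4,8)@(9, 17): e=[36,30,18] → #
    (5,8)@(11, 17): e=[32,50,2] → #
    (6,8)@(13, 17): e=[28,70,-14] → ·
    (3,9)@(7, 19): e=[28,-14,70] → ·
    (4,9)@(9, 19): e=[24,6,54] → #
    (6,9)@(13, 19): e=[16,46,22] → #
    (7,9)@(15, 19): e=[12,66,6] → #
    (8,9)@(17, 19): e=[8,86,-10] → ·
    (7,10)@(15, 21): e=[0,42,42] → ·  [on edge]
    (4,11)@(9, 23): e=[0,-42,126] → ·  [on edge]
  covered (10 px):
    · · · · · · · · · ·
    · · · · · · · · · ·
    · · · · · · · · · ·
    · · · · · · · · · ·
    · · · · · · · · · ·
    · · · · · · · · · ·
    · · · · · · · · · ·
    · · # · · · · · · ·
    · · · # # # · · · ·
    · · · · # # # # · ·
    · · · · · # # · · ·
    · · · · · · · · · ·

Z-buffer (winner per pixel, '.' = empty):
  . . . . . . . . . .
  . . . . . . . . . .
  . . . . . . . . . .
  . . . . . . . . . .
  . . . . . . . . . .
  . . . . . . . . . .
  . . . . . . . . . .
  . . 1 0 . . . . . .
  . . . 1 1 1 . . . .
  . . . . 1 1 1 1 . .
  . . . . . 1 1 . . .
  . . . . . . . . . .

Answer: -1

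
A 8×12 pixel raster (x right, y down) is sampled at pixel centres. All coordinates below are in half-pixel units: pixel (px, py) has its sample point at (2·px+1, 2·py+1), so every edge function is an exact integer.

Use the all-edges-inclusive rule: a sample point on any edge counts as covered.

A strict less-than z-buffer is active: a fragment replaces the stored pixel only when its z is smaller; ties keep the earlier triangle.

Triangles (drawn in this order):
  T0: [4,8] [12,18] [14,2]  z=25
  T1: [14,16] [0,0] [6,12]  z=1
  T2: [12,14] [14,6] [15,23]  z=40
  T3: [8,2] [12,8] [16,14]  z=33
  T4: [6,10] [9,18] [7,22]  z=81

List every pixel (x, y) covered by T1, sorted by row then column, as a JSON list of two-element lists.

T0:
  2·area = 148  (B↔C swapped to make it positive)
  edge (4, 8)→(14, 2): d=(10,-6) inclusive
  edge (14, 2)→(12, 18): d=(-2,16) inclusive
  edge (12, 18)→(4, 8): d=(-8,-10) inclusive
    (6,1)@(13, 3): e=[4,14,130] → █
    (7,1)@(15, 3): e=[16,-18,150] → ·
    (4,2)@(9, 5): e=[0,74,74] → █  [on edge]
    (5,2)@(11, 5): e=[12,42,94] → █
    (7,2)@(15, 5): e=[36,-22,134] → ·
    (3,3)@(7, 7): e=[8,102,38] → █
    (7,3)@(15, 7): e=[56,-26,118] → ·
    (2,4)@(5, 9): e=[16,130,2] → █
    (7,4)@(15, 9): e=[76,-30,102] → ·
    (2,5)@(5, 11): e=[36,126,-14] → ·
    (3,5)@(7, 11): e=[48,94,6] → █
    (6,5)@(13, 11): e=[84,-2,66] → ·
  covered (19 px):
    · · · · · · · ·
    · · · · · · █ ·
    · · · · █ █ █ ·
    · · · █ █ █ █ ·
    · · █ █ █ █ █ ·
    · · · █ █ █ · ·
    · · · · █ █ · ·
    · · · · · █ · ·
    · · · · · · · ·
    · · · · · · · ·
    · · · · · · · ·
    · · · · · · · ·
T1:
  2·area = 72  (B↔C swapped to make it positive)
  edge (14, 16)→(6, 12): d=(-8,-4) inclusive
  edge (6, 12)→(0, 0): d=(-6,-12) inclusive
  edge (0, 0)→(14, 16): d=(14,16) inclusive
    (1,2)@(3, 5): e=[44,6,22] → █
    (2,2)@(5, 5): e=[52,30,-10] → ·
    (1,3)@(3, 7): e=[28,-6,50] → ·
    (2,3)@(5, 7): e=[36,18,18] → █
    (3,3)@(7, 7): e=[44,42,-14] → ·
    (2,4)@(5, 9): e=[20,6,46] → █
    (3,4)@(7, 9): e=[28,30,14] → █
    (4,4)@(9, 9): e=[36,54,-18] → ·
    (2,5)@(5, 11): e=[4,-6,74] → ·
    (3,5)@(7, 11): e=[12,18,42] → █
    (4,5)@(9, 11): e=[20,42,10] → █
    (5,5)@(11, 11): e=[28,66,-22] → ·
  covered (9 px):
    · · · · · · · ·
    · · · · · · · ·
    · █ · · · · · ·
    · · █ · · · · ·
    · · █ █ · · · ·
    · · · █ █ · · ·
    · · · · █ █ · ·
    · · · · · · █ ·
    · · · · · · · ·
    · · · · · · · ·
    · · · · · · · ·
    · · · · · · · ·
T2:
  2·area = 42
  edge (12, 14)→(14, 6): d=(2,-8) inclusive
  edge (14, 6)→(15, 23): d=(1,17) inclusive
  edge (15, 23)→(12, 14): d=(-3,-9) inclusive
    (4,2)@(9, 5): e=[-42,84,0] → ·  [on edge]
    (5,5)@(11, 11): e=[-14,56,0] → ·  [on edge]
    (6,5)@(13, 11): e=[2,22,18] → █
    (7,5)@(15, 11): e=[18,-12,36] → ·
    (6,6)@(13, 13): e=[6,24,12] → █
    (7,6)@(15, 13): e=[22,-10,30] → ·
    (6,7)@(13, 15): e=[10,26,6] → █
    (7,7)@(15, 15): e=[26,-8,24] → ·
    (6,8)@(13, 17): e=[14,28,0] → █  [on edge]
    (7,8)@(15, 17): e=[30,-6,18] → ·
    (6,9)@(13, 19): e=[18,30,-6] → ·
    (7,11)@(15, 23): e=[42,0,0] → █  [on edge]
  covered (5 px):
    · · · · · · · ·
    · · · · · · · ·
    · · · · · · · ·
    · · · · · · · ·
    · · · · · · · ·
    · · · · · · █ ·
    · · · · · · █ ·
    · · · · · · █ ·
    · · · · · · █ ·
    · · · · · · · ·
    · · · · · · · ·
    · · · · · · · █
T3:
  degenerate (2·area = 0) — covers nothing
T4:
  2·area = 28
  edge (6, 10)→(9, 18): d=(3,8) inclusive
  edge (9, 18)→(7, 22): d=(-2,4) inclusive
  edge (7, 22)→(6, 10): d=(-1,-12) inclusive
    (3,6)@(7, 13): e=[1,18,9] → █
    (4,6)@(9, 13): e=[-15,10,33] → ·
    (3,7)@(7, 15): e=[7,14,7] → █
    (4,7)@(9, 15): e=[-9,6,31] → ·
    (3,8)@(7, 17): e=[13,10,5] → █
    (4,8)@(9, 17): e=[-3,2,29] → ·
    (3,9)@(7, 19): e=[19,6,3] → █
    (4,9)@(9, 19): e=[3,-2,27] → ·
    (3,10)@(7, 21): e=[25,2,1] → █
    (4,10)@(9, 21): e=[9,-6,25] → ·
    (3,11)@(7, 23): e=[31,-2,-1] → ·
  covered (5 px):
    · · · · · · · ·
    · · · · · · · ·
    · · · · · · · ·
    · · · · · · · ·
    · · · · · · · ·
    · · · · · · · ·
    · · · █ · · · ·
    · · · █ · · · ·
    · · · █ · · · ·
    · · · █ · · · ·
    · · · █ · · · ·
    · · · · · · · ·

Result: [[1,2],[2,3],[2,4],[3,4],[3,5],[4,5],[4,6],[5,6],[6,7]]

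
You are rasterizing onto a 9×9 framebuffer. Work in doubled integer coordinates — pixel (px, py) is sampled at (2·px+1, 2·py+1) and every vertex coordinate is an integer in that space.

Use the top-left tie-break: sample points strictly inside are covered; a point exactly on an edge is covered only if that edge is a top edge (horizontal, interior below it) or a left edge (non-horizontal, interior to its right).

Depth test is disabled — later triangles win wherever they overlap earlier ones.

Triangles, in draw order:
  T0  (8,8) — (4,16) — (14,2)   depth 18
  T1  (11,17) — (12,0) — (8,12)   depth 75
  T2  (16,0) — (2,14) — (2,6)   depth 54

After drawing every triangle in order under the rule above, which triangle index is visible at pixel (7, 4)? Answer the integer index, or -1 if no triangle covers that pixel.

T0:
  2·area = 24  (B↔C swapped to make it positive)
  edge (8, 8)→(14, 2): d=(6,-6) top-left  bias=+0
  edge (14, 2)→(4, 16): d=(-10,14) right/bottom  bias=-1
  edge (4, 16)→(8, 8): d=(4,-8) top-left  bias=+0
    (7,0)@(15, 1): e=[0,-4,28] → ·  [on edge]
    (6,1)@(13, 3): e=[0,4,20] → █  [on edge]
    (7,1)@(15, 3): e=[12,-24,36] → ·
    (5,2)@(11, 5): e=[0,12,12] → █  [on edge]
    (6,2)@(13, 5): e=[12,-16,28] → ·
    (4,3)@(9, 7): e=[0,20,4] → █  [on edge]
    (5,3)@(11, 7): e=[12,-8,20] → ·
    (3,4)@(7, 9): e=[0,28,-4] → ·  [on edge]
    (4,4)@(9, 9): e=[12,0,12] → ·  [on edge]
    (2,5)@(5, 11): e=[0,36,-12] → ·  [on edge]
    (3,5)@(7, 11): e=[12,8,4] → █
    (4,5)@(9, 11): e=[24,-20,20] → ·
    (1,6)@(3, 13): e=[0,44,-20] → ·  [on edge]
    (0,7)@(1, 15): e=[0,52,-28] → ·  [on edge]
  covered (4 px):
    · · · · · · · · ·
    · · · · · · █ · ·
    · · · · · █ · · ·
    · · · · █ · · · ·
    · · · · · · · · ·
    · · · █ · · · · ·
    · · · · · · · · ·
    · · · · · · · · ·
    · · · · · · · · ·
T1:
  2·area = 56  (B↔C swapped to make it positive)
  edge (11, 17)→(8, 12): d=(-3,-5) top-left  bias=+0
  edge (8, 12)→(12, 0): d=(4,-12) top-left  bias=+0
  edge (12, 0)→(11, 17): d=(-1,17) right/bottom  bias=-1
    (5,1)@(11, 3): e=[42,0,14] → █  [on edge]
    (6,1)@(13, 3): e=[52,24,-20] → ·
    (5,2)@(11, 5): e=[36,8,12] → █
    (6,2)@(13, 5): e=[46,32,-22] → ·
    (2,3)@(5, 7): e=[0,-56,112] → ·  [on edge]
    (5,3)@(11, 7): e=[30,16,10] → █
    (6,3)@(13, 7): e=[40,40,-24] → ·
    (4,4)@(9, 9): e=[14,0,42] → █  [on edge]
    (6,4)@(13, 9): e=[34,48,-26] → ·
    (4,5)@(9, 11): e=[8,8,40] → █
    (6,5)@(13, 11): e=[28,56,-28] → ·
    (4,6)@(9, 13): e=[2,16,38] → █
    (3,7)@(7, 15): e=[-14,0,70] → ·  [on edge]
    (5,8)@(11, 17): e=[0,56,0] → ·  [on edge]
  covered (10 px):
    · · · · · · · · ·
    · · · · · █ · · ·
    · · · · · █ · · ·
    · · · · · █ · · ·
    · · · · █ █ · · ·
    · · · · █ █ · · ·
    · · · · █ █ · · ·
    · · · · · █ · · ·
    · · · · · · · · ·
T2:
  2·area = 112
  edge (16, 0)→(2, 14): d=(-14,14) right/bottom  bias=-1
  edge (2, 14)→(2, 6): d=(0,-8) top-left  bias=+0
  edge (2, 6)→(16, 0): d=(14,-6) top-left  bias=+0
    (7,0)@(15, 1): e=[0,104,8] → ·  [on edge]
    (4,1)@(9, 3): e=[56,56,0] → █  [on edge]
    (5,1)@(11, 3): e=[28,72,12] → █
    (6,1)@(13, 3): e=[0,88,24] → ·  [on edge]
    (2,2)@(5, 5): e=[84,24,4] → █
    (3,2)@(7, 5): e=[56,40,16] → █
    (5,2)@(11, 5): e=[0,72,40] → ·  [on edge]
    (1,3)@(3, 7): e=[84,8,20] → █
    (4,3)@(9, 7): e=[0,56,56] → ·  [on edge]
    (1,4)@(3, 9): e=[56,8,48] → █
    (3,4)@(7, 9): e=[0,40,72] → ·  [on edge]
    (1,5)@(3, 11): e=[28,8,76] → █
    (2,5)@(5, 11): e=[0,24,88] → ·  [on edge]
    (1,6)@(3, 13): e=[0,8,104] → ·  [on edge]
    (0,7)@(1, 15): e=[0,-8,120] → ·  [on edge]
  covered (11 px):
    · · · · · · · · ·
    · · · · █ █ · · ·
    · · █ █ █ · · · ·
    · █ █ █ · · · · ·
    · █ █ · · · · · ·
    · █ · · · · · · ·
    · · · · · · · · ·
    · · · · · · · · ·
    · · · · · · · · ·

Z-buffer (winner per pixel, '.' = empty):
  . . . . . . . . .
  . . . . 2 2 0 . .
  . . 2 2 2 1 . . .
  . 2 2 2 0 1 . . .
  . 2 2 . 1 1 . . .
  . 2 . 0 1 1 . . .
  . . . . 1 1 . . .
  . . . . . 1 . . .
  . . . . . . . . .

Final: -1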